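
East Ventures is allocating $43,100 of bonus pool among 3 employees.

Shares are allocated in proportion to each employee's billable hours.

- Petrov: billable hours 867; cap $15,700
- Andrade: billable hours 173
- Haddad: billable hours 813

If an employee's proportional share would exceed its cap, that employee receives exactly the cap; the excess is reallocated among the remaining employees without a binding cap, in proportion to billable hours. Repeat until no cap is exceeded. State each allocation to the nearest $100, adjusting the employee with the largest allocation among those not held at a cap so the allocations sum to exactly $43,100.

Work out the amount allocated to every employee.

Petrov: $15,700 · Andrade: $4,800 · Haddad: $22,600

Sum of billable hours: 1,853.
Unconstrained shares: Petrov 20,166.06; Andrade 4,023.91; Haddad 18,910.04.
Held at cap: Petrov ($15,700); remaining pool $27,400 reallocated over remaining billable hours 986.
Shares after redistribution: Andrade 4,807.51 → $4,800; Haddad 22,592.49 → $22,600.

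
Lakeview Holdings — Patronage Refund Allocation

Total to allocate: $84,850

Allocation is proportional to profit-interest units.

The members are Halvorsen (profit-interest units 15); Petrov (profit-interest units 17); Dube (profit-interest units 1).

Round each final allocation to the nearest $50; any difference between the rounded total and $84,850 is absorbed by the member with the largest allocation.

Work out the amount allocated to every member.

Halvorsen: $38,550 · Petrov: $43,750 · Dube: $2,550

Sum of profit-interest units: 33.
Proportional shares: Halvorsen 15/33 × $84,850 = 38,568.18; Petrov 17/33 × $84,850 = 43,710.61; Dube 1/33 × $84,850 = 2,571.21.
Rounded to nearest $50: Halvorsen $38,550; Petrov $43,700; Dube $2,550. Sum = $84,800.
Difference $84,850 − $84,800 = +$50 applied to largest allocation (Petrov): Petrov becomes $43,750.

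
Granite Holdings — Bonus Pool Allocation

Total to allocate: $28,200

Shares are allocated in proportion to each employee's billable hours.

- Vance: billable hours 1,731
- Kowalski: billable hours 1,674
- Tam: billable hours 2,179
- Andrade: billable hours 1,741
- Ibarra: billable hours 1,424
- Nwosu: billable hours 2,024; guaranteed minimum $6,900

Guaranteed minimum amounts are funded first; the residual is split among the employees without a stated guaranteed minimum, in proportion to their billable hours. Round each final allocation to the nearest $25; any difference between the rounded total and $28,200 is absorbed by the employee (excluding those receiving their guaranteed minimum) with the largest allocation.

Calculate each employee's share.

Fund the minimums — Nwosu $6,900. Residual $21,300.
Residual split over remaining billable hours 8,749: Vance 4,214.23 → $4,225; Kowalski 4,075.46 → $4,075; Tam 5,304.91 → $5,300; Andrade 4,238.58 → $4,250; Ibarra 3,466.82 → $3,475.
Rounding difference −$25 applied to Tam → $5,275.

Vance: $4,225 | Kowalski: $4,075 | Tam: $5,275 | Andrade: $4,250 | Ibarra: $3,475 | Nwosu: $6,900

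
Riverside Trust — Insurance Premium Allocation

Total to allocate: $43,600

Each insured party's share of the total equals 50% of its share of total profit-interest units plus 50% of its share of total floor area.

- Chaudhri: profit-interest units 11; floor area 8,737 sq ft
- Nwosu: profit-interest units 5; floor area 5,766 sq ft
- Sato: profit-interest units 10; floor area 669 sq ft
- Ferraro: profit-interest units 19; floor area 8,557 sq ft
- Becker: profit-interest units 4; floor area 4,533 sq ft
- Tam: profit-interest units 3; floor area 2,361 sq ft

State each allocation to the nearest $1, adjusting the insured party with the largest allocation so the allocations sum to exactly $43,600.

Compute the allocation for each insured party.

Profit-interest units total 52; floor area total 30,623.
Combined weights (50% profit-interest units + 50% floor area): Chaudhri 0.2484; Nwosu 0.1422; Sato 0.1071; Ferraro 0.3224; Becker 0.1125; Tam 0.0674.
Raw shares: Chaudhri 10,831.26; Nwosu 6,200.87; Sato 4,668.56; Ferraro 14,056.97; Becker 4,903.89; Tam 2,938.45.
After rounding ($1): Chaudhri $10,831; Nwosu $6,201; Sato $4,669; Ferraro $14,057; Becker $4,904; Tam $2,938. Sum = $43,600.
Rounded total matches; no reconciliation needed.

Chaudhri: $10,831; Nwosu: $6,201; Sato: $4,669; Ferraro: $14,057; Becker: $4,904; Tam: $2,938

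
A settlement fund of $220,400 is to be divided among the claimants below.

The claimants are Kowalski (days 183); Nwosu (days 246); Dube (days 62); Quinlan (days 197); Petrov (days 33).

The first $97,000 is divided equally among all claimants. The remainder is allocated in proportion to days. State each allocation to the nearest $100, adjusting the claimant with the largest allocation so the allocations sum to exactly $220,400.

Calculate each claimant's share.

Equal tier: $97,000 ÷ 5 = $19,400 apiece.
Remainder $123,400 by days (total 721): Kowalski 31,320.67 → $31,300; Nwosu 42,103.19 → $42,100; Dube 10,611.37 → $10,600; Quinlan 33,716.78 → $33,700; Petrov 5,647.99 → $5,600.
Rounding difference +$100 on remainder applied to Nwosu.
Totals: Kowalski $19,400 + $31,300 = $50,700; Nwosu $19,400 + $42,200 = $61,600; Dube $19,400 + $10,600 = $30,000; Quinlan $19,400 + $33,700 = $53,100; Petrov $19,400 + $5,600 = $25,000.

Kowalski: $50,700; Nwosu: $61,600; Dube: $30,000; Quinlan: $53,100; Petrov: $25,000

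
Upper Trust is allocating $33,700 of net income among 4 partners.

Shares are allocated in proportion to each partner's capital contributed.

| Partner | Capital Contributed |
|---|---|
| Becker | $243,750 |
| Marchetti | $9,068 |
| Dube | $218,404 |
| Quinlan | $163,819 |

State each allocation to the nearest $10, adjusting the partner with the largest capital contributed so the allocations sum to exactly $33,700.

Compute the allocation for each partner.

Sum of capital contributed: 243,750 + 9,068 + 218,404 + 163,819 = 635,041.
Unrounded shares: Becker 12,935.19; Marchetti 481.22; Dube 11,590.14; Quinlan 8,693.45.
At nearest $10: Becker $12,940; Marchetti $480; Dube $11,590; Quinlan $8,690. Sum = $33,700.
Rounded total matches; no reconciliation needed.

Becker: $12,940 | Marchetti: $480 | Dube: $11,590 | Quinlan: $8,690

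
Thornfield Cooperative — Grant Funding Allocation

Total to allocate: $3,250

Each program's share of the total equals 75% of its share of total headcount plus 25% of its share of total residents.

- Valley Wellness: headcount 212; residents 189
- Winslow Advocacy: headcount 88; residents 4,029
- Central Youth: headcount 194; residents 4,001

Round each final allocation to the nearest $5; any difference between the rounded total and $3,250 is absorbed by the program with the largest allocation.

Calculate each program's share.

Valley Wellness: $1,065; Winslow Advocacy: $835; Central Youth: $1,350

Totals — headcount 494, residents 8,219.
Composite weights (75% headcount + 25% residents): Valley Wellness 0.3276; Winslow Advocacy 0.2562; Central Youth 0.4162.
Unrounded shares: Valley Wellness 1,064.74; Winslow Advocacy 832.503; Central Youth 1,352.76.
Rounded to nearest $5: Valley Wellness $1,065; Winslow Advocacy $835; Central Youth $1,355. Sum = $3,255.
Difference $3,250 − $3,255 = −$5 applied to largest allocation (Central Youth): Central Youth becomes $1,350.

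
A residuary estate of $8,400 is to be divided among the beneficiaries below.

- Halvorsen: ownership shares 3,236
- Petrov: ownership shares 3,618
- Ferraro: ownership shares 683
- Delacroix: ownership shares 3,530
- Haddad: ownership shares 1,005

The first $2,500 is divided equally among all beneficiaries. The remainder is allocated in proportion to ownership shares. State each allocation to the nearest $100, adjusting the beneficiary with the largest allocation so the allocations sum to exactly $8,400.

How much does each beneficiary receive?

Equal tier: $2,500 ÷ 5 = $500 apiece.
Remainder $5,900 by ownership shares (total 12,072): Halvorsen 1,581.54 → $1,600; Petrov 1,768.24 → $1,800; Ferraro 333.81 → $300; Delacroix 1,725.23 → $1,700; Haddad 491.18 → $500.
Totals: Halvorsen $500 + $1,600 = $2,100; Petrov $500 + $1,800 = $2,300; Ferraro $500 + $300 = $800; Delacroix $500 + $1,700 = $2,200; Haddad $500 + $500 = $1,000.

Halvorsen: $2,100; Petrov: $2,300; Ferraro: $800; Delacroix: $2,200; Haddad: $1,000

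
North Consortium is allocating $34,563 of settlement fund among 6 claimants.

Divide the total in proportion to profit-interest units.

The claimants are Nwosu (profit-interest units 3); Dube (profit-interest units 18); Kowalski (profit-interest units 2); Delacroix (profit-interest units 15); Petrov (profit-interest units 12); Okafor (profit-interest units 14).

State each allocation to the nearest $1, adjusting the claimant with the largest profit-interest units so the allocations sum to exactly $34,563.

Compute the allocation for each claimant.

Profit-interest units total: 64.
Unrounded shares: Nwosu 3/64 × $34,563 = 1,620.14; Dube 18/64 × $34,563 = 9,720.84; Kowalski 2/64 × $34,563 = 1,080.09; Delacroix 15/64 × $34,563 = 8,100.70; Petrov 12/64 × $34,563 = 6,480.56; Okafor 14/64 × $34,563 = 7,560.66.
Rounded to nearest $1: Nwosu $1,620; Dube $9,721; Kowalski $1,080; Delacroix $8,101; Petrov $6,481; Okafor $7,561. Sum = $34,564.
Difference $34,563 − $34,564 = −$1 applied to largest profit-interest units (Dube): Dube becomes $9,720.

Nwosu: $1,620; Dube: $9,720; Kowalski: $1,080; Delacroix: $8,101; Petrov: $6,481; Okafor: $7,561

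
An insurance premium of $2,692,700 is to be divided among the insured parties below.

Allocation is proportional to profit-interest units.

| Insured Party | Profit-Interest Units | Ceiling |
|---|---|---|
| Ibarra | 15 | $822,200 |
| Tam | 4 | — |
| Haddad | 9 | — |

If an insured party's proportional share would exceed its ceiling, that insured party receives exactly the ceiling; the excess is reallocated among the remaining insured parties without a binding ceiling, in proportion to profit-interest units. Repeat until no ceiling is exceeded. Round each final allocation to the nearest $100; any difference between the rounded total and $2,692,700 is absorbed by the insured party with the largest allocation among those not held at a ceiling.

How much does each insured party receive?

Combined profit-interest units = 28.
Proportional shares (ignoring caps): Ibarra 1,442,517.86; Tam 384,671.43; Haddad 865,510.71.
Cap binds for Ibarra ($822,200); remaining pool $1,870,500 reallocated over remaining profit-interest units 13.
Redistributed shares: Tam 575,538.46 → $575,500; Haddad 1,294,961.54 → $1,295,000.

Ibarra: $822,200 · Tam: $575,500 · Haddad: $1,295,000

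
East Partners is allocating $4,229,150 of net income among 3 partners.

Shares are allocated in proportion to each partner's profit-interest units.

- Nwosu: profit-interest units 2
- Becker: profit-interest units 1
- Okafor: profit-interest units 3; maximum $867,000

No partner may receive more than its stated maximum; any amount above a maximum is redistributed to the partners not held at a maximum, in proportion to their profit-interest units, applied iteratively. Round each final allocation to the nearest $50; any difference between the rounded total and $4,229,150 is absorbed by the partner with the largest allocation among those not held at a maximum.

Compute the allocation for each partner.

Nwosu: $2,241,450 · Becker: $1,120,700 · Okafor: $867,000

Combined profit-interest units = 6.
Proportional shares (ignoring caps): Nwosu 1,409,716.67; Becker 704,858.33; Okafor 2,114,575.00.
Capped: Okafor ($867,000); balance $3,362,150 reallocated over remaining profit-interest units 3.
Shares after redistribution: Nwosu 2,241,433.33 → $2,241,450; Becker 1,120,716.67 → $1,120,700.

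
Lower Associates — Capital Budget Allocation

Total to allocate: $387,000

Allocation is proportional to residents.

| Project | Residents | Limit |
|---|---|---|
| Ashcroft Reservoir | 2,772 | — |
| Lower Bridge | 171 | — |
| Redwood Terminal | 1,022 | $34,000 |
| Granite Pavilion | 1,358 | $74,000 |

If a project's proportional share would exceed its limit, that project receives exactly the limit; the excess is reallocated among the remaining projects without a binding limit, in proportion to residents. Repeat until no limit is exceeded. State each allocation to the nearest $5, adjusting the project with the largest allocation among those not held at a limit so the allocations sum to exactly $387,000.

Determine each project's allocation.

Sum of residents: 5,323.
Unconstrained shares: Ashcroft Reservoir 201,533.72; Lower Bridge 12,432.28; Redwood Terminal 74,302.84; Granite Pavilion 98,731.17.
Held at cap: Redwood Terminal ($34,000), Granite Pavilion ($74,000); balance $279,000 reallocated over remaining residents 2,943.
Shares after redistribution: Ashcroft Reservoir 262,788.99 → $262,790; Lower Bridge 16,211.01 → $16,210.

Ashcroft Reservoir: $262,790; Lower Bridge: $16,210; Redwood Terminal: $34,000; Granite Pavilion: $74,000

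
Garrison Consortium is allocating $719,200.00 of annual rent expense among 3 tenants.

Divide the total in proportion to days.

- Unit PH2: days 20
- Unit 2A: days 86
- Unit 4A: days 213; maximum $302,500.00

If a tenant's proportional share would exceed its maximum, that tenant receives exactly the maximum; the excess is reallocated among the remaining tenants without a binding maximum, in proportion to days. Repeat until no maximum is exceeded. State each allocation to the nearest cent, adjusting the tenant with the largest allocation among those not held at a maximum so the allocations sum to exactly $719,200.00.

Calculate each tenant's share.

Unit PH2: $78,622.64 | Unit 2A: $338,077.36 | Unit 4A: $302,500.00

Combined days = 319.
Unconstrained shares: Unit PH2 45,090.9091; Unit 2A 193,890.9091; Unit 4A 480,218.1818.
Capped: Unit 4A ($302,500.00); residual $416,700.00 reallocated over remaining days 106.
Remaining shares: Unit PH2 78,622.6415 → $78,622.64; Unit 2A 338,077.3585 → $338,077.36.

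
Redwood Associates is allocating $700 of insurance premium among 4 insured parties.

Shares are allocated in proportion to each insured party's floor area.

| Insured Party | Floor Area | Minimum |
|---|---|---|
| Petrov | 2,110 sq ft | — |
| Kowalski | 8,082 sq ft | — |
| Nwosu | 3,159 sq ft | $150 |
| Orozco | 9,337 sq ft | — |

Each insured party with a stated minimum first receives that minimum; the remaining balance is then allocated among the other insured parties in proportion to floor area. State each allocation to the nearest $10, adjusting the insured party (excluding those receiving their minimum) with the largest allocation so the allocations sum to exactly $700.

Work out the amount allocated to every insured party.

Petrov: $60 · Kowalski: $230 · Nwosu: $150 · Orozco: $260

Minimums first: Nwosu $150. Remaining pool $550.
Remaining pool split over remaining floor area 19,529: Petrov 59.42 → $60; Kowalski 227.62 → $230; Orozco 262.96 → $260.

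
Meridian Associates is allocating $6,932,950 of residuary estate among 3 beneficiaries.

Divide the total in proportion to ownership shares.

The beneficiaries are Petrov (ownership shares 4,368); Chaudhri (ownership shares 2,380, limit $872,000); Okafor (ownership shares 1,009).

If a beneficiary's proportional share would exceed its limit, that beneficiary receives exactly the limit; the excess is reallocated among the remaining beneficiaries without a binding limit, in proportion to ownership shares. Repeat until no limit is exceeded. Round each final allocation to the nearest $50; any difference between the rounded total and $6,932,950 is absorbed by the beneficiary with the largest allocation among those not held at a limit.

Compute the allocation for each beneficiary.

Ownership shares total: 7,757.
Pro-rata shares before constraints: Petrov 3,903,973.91; Chaudhri 2,127,165.27; Okafor 901,810.82.
Cap binds for Chaudhri ($872,000); remaining pool $6,060,950 reallocated over remaining ownership shares 5,377.
Redistributed shares: Petrov 4,923,606.03 → $4,923,600; Okafor 1,137,343.97 → $1,137,350.

Petrov: $4,923,600 | Chaudhri: $872,000 | Okafor: $1,137,350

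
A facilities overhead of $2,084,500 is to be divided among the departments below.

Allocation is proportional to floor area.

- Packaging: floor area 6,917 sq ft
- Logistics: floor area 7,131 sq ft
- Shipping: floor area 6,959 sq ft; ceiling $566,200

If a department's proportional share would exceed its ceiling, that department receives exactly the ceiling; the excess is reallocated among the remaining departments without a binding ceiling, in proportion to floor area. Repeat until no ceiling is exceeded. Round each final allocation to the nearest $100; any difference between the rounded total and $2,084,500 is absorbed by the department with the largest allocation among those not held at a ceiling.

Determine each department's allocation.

Floor area total: 21,007.
Unconstrained shares: Packaging 686,365.81; Logistics 707,600.78; Shipping 690,533.42.
Cap binds for Shipping ($566,200); balance $1,518,300 reallocated over remaining floor area 14,048.
Shares after redistribution: Packaging 747,585.50 → $747,600; Logistics 770,714.50 → $770,700.

Packaging: $747,600; Logistics: $770,700; Shipping: $566,200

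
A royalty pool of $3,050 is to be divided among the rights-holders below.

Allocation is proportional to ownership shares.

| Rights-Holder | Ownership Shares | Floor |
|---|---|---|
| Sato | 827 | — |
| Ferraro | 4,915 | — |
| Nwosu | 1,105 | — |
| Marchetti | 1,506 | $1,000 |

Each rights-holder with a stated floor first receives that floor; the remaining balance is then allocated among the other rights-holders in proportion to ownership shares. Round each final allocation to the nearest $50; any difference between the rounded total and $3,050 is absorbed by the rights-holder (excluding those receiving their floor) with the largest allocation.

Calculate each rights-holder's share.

Guaranteed amounts: Marchetti $1,000. Remaining pool $2,050.
Remaining pool split over remaining ownership shares 6,847: Sato 247.60 → $250; Ferraro 1,471.56 → $1,450; Nwosu 330.84 → $350.

Sato: $250 · Ferraro: $1,450 · Nwosu: $350 · Marchetti: $1,000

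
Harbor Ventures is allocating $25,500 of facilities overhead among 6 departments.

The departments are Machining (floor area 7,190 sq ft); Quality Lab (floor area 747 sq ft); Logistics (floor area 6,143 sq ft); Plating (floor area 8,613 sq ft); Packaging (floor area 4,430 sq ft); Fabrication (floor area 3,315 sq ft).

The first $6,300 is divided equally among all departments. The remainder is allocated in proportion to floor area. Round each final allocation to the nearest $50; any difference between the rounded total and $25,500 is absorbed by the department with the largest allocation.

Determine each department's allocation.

Machining: $5,600 | Quality Lab: $1,500 | Logistics: $4,900 | Plating: $6,500 | Packaging: $3,850 | Fabrication: $3,150

First tranche $6,300 split equally: $1,050 each.
Remainder $19,200 by floor area (total 30,438): Machining 4,535.38 → $4,550; Quality Lab 471.20 → $450; Logistics 3,874.95 → $3,850; Plating 5,433.00 → $5,450; Packaging 2,794.40 → $2,800; Fabrication 2,091.07 → $2,100.
Totals: Machining $1,050 + $4,550 = $5,600; Quality Lab $1,050 + $450 = $1,500; Logistics $1,050 + $3,850 = $4,900; Plating $1,050 + $5,450 = $6,500; Packaging $1,050 + $2,800 = $3,850; Fabrication $1,050 + $2,100 = $3,150.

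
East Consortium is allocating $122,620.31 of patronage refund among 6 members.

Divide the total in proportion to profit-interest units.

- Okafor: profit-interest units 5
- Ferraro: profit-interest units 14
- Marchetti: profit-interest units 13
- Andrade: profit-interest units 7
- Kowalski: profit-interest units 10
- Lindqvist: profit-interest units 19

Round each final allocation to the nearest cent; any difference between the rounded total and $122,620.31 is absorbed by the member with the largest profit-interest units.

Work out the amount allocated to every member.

Profit-interest units total: 5 + 14 + 13 + 7 + 10 + 19 = 68.
Proportional shares: Okafor 9,016.1993; Ferraro 25,245.3579; Marchetti 23,442.1181; Andrade 12,622.6790; Kowalski 18,032.3985; Lindqvist 34,261.5572.
After rounding (cent): Okafor $9,016.20; Ferraro $25,245.36; Marchetti $23,442.12; Andrade $12,622.68; Kowalski $18,032.40; Lindqvist $34,261.56. Sum = $122,620.32.
Difference $122,620.31 − $122,620.32 = −$0.01 applied to largest profit-interest units (Lindqvist): Lindqvist becomes $34,261.55.

Okafor: $9,016.20; Ferraro: $25,245.36; Marchetti: $23,442.12; Andrade: $12,622.68; Kowalski: $18,032.40; Lindqvist: $34,261.55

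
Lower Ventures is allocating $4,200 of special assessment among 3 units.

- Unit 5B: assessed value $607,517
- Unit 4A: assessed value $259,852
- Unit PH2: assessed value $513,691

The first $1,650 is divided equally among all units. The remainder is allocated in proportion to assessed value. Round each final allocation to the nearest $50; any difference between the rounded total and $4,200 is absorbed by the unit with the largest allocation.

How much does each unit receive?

$1,650 shared equally gives $550 per unit.
Remainder $2,550 by assessed value (total 1,381,060): Unit 5B 1,121.72 → $1,100; Unit 4A 479.79 → $500; Unit PH2 948.48 → $950.
Totals: Unit 5B $550 + $1,100 = $1,650; Unit 4A $550 + $500 = $1,050; Unit PH2 $550 + $950 = $1,500.

Unit 5B: $1,650 | Unit 4A: $1,050 | Unit PH2: $1,500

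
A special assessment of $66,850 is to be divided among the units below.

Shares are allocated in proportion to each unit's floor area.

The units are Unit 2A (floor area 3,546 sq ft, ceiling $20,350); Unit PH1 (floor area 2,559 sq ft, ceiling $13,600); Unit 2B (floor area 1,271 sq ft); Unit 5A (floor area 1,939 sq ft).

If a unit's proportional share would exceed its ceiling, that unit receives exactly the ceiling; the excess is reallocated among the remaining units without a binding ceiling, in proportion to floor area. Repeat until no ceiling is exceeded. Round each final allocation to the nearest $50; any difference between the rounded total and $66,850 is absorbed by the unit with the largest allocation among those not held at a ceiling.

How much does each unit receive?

Unit 2A: $20,350 | Unit PH1: $13,600 | Unit 2B: $13,050 | Unit 5A: $19,850

Total floor area = 9,315.
Unconstrained shares: Unit 2A 25,448.21; Unit PH1 18,364.91; Unit 2B 9,121.45; Unit 5A 13,915.42.
Capped: Unit 2A ($20,350), Unit PH1 ($13,600); balance $32,900 reallocated over remaining floor area 3,210.
Redistributed shares: Unit 2B 13,026.76 → $13,050; Unit 5A 19,873.24 → $19,850.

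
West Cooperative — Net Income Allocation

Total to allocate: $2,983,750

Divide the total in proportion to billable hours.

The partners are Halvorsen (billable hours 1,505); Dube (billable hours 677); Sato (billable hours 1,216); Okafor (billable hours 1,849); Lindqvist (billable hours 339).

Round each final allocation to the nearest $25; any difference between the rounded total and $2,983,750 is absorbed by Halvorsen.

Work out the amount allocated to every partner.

Halvorsen: $803,875 · Dube: $361,625 · Sato: $649,525 · Okafor: $987,650 · Lindqvist: $181,075

Combined billable hours = 5,586.
Unrounded shares: Halvorsen 1,505/5,586 × $2,983,750 = 803,892.54; Dube 677/5,586 × $2,983,750 = 361,618.11; Sato 1,216/5,586 × $2,983,750 = 649,523.81; Okafor 1,849/5,586 × $2,983,750 = 987,639.41; Lindqvist 339/5,586 × $2,983,750 = 181,076.13.
Rounded to nearest $25: Halvorsen $803,900; Dube $361,625; Sato $649,525; Okafor $987,650; Lindqvist $181,075. Sum = $2,983,775.
Difference $2,983,750 − $2,983,775 = −$25 applied to Halvorsen: Halvorsen becomes $803,875.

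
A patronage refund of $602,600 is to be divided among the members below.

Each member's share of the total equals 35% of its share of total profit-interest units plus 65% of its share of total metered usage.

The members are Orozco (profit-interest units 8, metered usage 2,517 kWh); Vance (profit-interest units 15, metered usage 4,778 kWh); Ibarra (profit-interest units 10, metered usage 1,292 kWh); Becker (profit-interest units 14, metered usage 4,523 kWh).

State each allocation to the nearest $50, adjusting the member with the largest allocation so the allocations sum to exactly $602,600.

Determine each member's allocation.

Orozco: $111,100; Vance: $210,050; Ibarra: $83,500; Becker: $197,950

Totals — profit-interest units 47, metered usage 13,110.
Composite weights (35% profit-interest units + 65% metered usage): Orozco 0.1844; Vance 0.3486; Ibarra 0.1385; Becker 0.3285.
Proportional shares: Orozco 111,100.47; Vance 210,064.93; Ibarra 83,475.80; Becker 197,958.80.
Rounded to nearest $50: Orozco $111,100; Vance $210,050; Ibarra $83,500; Becker $197,950. Sum = $602,600.
Sum already equals the total — no adjustment.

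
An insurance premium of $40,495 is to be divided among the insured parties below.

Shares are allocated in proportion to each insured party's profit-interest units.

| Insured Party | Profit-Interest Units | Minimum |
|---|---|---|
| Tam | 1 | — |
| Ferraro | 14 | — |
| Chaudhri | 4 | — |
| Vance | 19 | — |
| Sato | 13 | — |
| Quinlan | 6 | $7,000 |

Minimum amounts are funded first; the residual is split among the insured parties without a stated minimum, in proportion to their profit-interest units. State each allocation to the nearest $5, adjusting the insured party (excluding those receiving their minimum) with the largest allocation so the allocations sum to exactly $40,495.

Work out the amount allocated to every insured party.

Tam: $655 · Ferraro: $9,195 · Chaudhri: $2,625 · Vance: $12,480 · Sato: $8,540 · Quinlan: $7,000

Fund the minimums — Quinlan $7,000. Residual $33,495.
Residual split over remaining profit-interest units 51: Tam 656.76 → $655; Ferraro 9,194.71 → $9,195; Chaudhri 2,627.06 → $2,625; Vance 12,478.53 → $12,480; Sato 8,537.94 → $8,540.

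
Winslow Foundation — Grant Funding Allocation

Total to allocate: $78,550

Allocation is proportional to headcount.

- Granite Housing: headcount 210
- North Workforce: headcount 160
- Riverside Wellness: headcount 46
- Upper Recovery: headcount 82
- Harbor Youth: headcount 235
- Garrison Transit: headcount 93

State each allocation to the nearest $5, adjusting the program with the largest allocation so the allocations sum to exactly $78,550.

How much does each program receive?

Combined headcount = 826.
Raw shares: Granite Housing 210/826 × $78,550 = 19,970.34; North Workforce 160/826 × $78,550 = 15,215.50; Riverside Wellness 46/826 × $78,550 = 4,374.46; Upper Recovery 82/826 × $78,550 = 7,797.94; Harbor Youth 235/826 × $78,550 = 22,347.76; Garrison Transit 93/826 × $78,550 = 8,844.01.
After rounding ($5): Granite Housing $19,970; North Workforce $15,215; Riverside Wellness $4,375; Upper Recovery $7,800; Harbor Youth $22,350; Garrison Transit $8,845. Sum = $78,555.
Difference $78,550 − $78,555 = −$5 applied to largest allocation (Harbor Youth): Harbor Youth becomes $22,345.

Granite Housing: $19,970 · North Workforce: $15,215 · Riverside Wellness: $4,375 · Upper Recovery: $7,800 · Harbor Youth: $22,345 · Garrison Transit: $8,845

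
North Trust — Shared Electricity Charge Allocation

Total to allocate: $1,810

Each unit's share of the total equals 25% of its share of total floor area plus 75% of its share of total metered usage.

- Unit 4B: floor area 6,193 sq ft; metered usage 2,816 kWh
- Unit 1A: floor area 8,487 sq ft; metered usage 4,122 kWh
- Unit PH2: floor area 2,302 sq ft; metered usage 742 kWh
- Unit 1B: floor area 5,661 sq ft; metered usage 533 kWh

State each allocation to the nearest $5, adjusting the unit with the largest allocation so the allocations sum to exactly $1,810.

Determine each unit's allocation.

Unit 4B: $590 · Unit 1A: $850 · Unit PH2: $170 · Unit 1B: $200

Totals — floor area 22,643, metered usage 8,213.
Combined weights (25% floor area + 75% metered usage): Unit 4B 0.3255; Unit 1A 0.4701; Unit PH2 0.0932; Unit 1B 0.1112.
Pro-rata amounts: Unit 4B 589.21; Unit 1A 850.92; Unit PH2 168.65; Unit 1B 201.23.
Rounded to nearest $5: Unit 4B $590; Unit 1A $850; Unit PH2 $170; Unit 1B $200. Sum = $1,810.
Rounded total matches; no reconciliation needed.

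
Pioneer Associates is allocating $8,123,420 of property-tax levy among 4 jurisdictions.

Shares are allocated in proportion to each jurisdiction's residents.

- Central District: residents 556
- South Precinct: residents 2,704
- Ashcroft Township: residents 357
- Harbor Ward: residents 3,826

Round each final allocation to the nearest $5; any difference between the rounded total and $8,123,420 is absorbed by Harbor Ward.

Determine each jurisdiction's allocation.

Sum of residents: 7,443.
Proportional shares: Central District 556/7,443 × $8,123,420 = 606,828.10; South Precinct 2,704/7,443 × $8,123,420 = 2,951,192.76; Ashcroft Township 357/7,443 × $8,123,420 = 389,636.03; Harbor Ward 3,826/7,443 × $8,123,420 = 4,175,763.12.
After rounding ($5): Central District $606,830; South Precinct $2,951,195; Ashcroft Township $389,635; Harbor Ward $4,175,765. Sum = $8,123,425.
Difference $8,123,420 − $8,123,425 = −$5 applied to Harbor Ward: Harbor Ward becomes $4,175,760.

Central District: $606,830; South Precinct: $2,951,195; Ashcroft Township: $389,635; Harbor Ward: $4,175,760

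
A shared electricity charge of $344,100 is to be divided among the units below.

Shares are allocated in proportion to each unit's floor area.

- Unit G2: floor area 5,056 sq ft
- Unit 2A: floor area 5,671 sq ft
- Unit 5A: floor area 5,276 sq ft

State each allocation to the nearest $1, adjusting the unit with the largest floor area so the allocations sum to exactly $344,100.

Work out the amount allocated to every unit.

Unit G2: $108,715 · Unit 2A: $121,939 · Unit 5A: $113,446

Total floor area = 5,056 + 5,671 + 5,276 = 16,003.
Unrounded shares: Unit G2 108,715.22; Unit 2A 121,939.08; Unit 5A 113,445.70.
After rounding ($1): Unit G2 $108,715; Unit 2A $121,939; Unit 5A $113,446. Sum = $344,100.
Sum already equals the total — no adjustment.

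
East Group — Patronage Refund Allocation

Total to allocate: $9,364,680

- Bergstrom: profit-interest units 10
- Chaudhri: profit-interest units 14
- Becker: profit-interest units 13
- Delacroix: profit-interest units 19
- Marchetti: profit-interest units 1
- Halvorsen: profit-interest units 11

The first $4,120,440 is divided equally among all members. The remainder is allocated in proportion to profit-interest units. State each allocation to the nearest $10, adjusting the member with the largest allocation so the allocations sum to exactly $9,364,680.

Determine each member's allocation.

$4,120,440 shared equally gives $686,740 per member.
Remainder $5,244,240 by profit-interest units (total 68): Bergstrom 771,211.76 → $771,210; Chaudhri 1,079,696.47 → $1,079,700; Becker 1,002,575.29 → $1,002,580; Delacroix 1,465,302.35 → $1,465,300; Marchetti 77,121.18 → $77,120; Halvorsen 848,332.94 → $848,330.
Totals: Bergstrom $686,740 + $771,210 = $1,457,950; Chaudhri $686,740 + $1,079,700 = $1,766,440; Becker $686,740 + $1,002,580 = $1,689,320; Delacroix $686,740 + $1,465,300 = $2,152,040; Marchetti $686,740 + $77,120 = $763,860; Halvorsen $686,740 + $848,330 = $1,535,070.

Bergstrom: $1,457,950 | Chaudhri: $1,766,440 | Becker: $1,689,320 | Delacroix: $2,152,040 | Marchetti: $763,860 | Halvorsen: $1,535,070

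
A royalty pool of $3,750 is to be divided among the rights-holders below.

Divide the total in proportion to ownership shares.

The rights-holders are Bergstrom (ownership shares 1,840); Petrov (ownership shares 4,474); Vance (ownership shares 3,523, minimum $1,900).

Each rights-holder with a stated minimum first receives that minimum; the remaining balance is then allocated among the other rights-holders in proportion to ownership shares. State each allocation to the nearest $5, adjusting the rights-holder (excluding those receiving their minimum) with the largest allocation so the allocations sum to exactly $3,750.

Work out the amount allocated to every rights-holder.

Bergstrom: $540; Petrov: $1,310; Vance: $1,900

Minimums first: Vance $1,900. Residual $1,850.
Residual split over remaining ownership shares 6,314: Bergstrom 539.12 → $540; Petrov 1,310.88 → $1,310.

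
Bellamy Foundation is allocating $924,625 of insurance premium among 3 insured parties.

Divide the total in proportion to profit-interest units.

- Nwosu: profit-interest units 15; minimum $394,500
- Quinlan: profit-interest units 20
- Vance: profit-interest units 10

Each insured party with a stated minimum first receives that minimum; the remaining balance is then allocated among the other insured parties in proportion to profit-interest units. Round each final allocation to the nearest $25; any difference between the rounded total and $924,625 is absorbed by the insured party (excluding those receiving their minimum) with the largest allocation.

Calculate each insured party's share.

Nwosu: $394,500 | Quinlan: $353,425 | Vance: $176,700

Guaranteed amounts: Nwosu $394,500. Balance $530,125.
Balance split over remaining profit-interest units 30: Quinlan 353,416.67 → $353,425; Vance 176,708.33 → $176,700.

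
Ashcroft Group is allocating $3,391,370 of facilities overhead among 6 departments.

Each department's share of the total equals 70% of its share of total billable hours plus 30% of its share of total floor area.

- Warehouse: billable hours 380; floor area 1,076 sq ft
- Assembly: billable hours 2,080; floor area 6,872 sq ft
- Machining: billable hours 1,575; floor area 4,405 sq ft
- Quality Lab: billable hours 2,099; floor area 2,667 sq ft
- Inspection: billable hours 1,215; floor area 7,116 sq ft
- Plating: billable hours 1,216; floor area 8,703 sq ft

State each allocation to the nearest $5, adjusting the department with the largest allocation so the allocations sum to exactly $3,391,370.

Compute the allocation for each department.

Billable hours total 8,565; floor area total 30,839.
Composite weights (70% billable hours + 30% floor area): Warehouse 0.0415; Assembly 0.2368; Machining 0.1716; Quality Lab 0.1975; Inspection 0.1685; Plating 0.1840.
Pro-rata amounts: Warehouse 140,822.88; Assembly 803,227.60; Machining 581,867.95; Quality Lab 669,766.46; Inspection 571,525.57; Plating 624,159.54.
At nearest $5: Warehouse $140,825; Assembly $803,230; Machining $581,870; Quality Lab $669,765; Inspection $571,525; Plating $624,160. Sum = $3,391,375.
Difference $3,391,370 − $3,391,375 = −$5 applied to largest allocation (Assembly): Assembly becomes $803,225.

Warehouse: $140,825; Assembly: $803,225; Machining: $581,870; Quality Lab: $669,765; Inspection: $571,525; Plating: $624,160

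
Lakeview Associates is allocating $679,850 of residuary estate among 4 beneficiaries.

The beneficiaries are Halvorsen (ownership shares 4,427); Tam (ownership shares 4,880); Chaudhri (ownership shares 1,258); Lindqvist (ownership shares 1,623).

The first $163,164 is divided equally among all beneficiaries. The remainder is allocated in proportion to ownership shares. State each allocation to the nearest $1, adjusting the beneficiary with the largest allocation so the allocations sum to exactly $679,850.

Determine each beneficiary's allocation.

Halvorsen: $228,465; Tam: $247,669; Chaudhri: $94,121; Lindqvist: $109,595

$163,164 shared equally gives $40,791 per beneficiary.
Remainder $516,686 by ownership shares (total 12,188): Halvorsen 187,673.85 → $187,674; Tam 206,877.89 → $206,878; Chaudhri 53,330.41 → $53,330; Lindqvist 68,803.85 → $68,804.
Totals: Halvorsen $40,791 + $187,674 = $228,465; Tam $40,791 + $206,878 = $247,669; Chaudhri $40,791 + $53,330 = $94,121; Lindqvist $40,791 + $68,804 = $109,595.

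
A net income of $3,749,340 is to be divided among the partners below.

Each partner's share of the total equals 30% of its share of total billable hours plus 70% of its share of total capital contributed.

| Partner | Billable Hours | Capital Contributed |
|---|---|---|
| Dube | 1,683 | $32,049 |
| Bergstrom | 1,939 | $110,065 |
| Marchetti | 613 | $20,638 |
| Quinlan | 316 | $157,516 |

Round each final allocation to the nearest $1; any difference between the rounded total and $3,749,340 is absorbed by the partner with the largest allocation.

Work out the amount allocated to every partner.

Totals — billable hours 4,551, capital contributed 320,268.
Combined weights (30% billable hours + 70% capital contributed): Dube 0.1810; Bergstrom 0.3684; Marchetti 0.0855; Quinlan 0.3651.
Raw shares: Dube 678,597.44; Bergstrom 1,381,196.03; Marchetti 320,630.62; Quinlan 1,368,915.92.
After rounding ($1): Dube $678,597; Bergstrom $1,381,196; Marchetti $320,631; Quinlan $1,368,916. Sum = $3,749,340.
Rounded total matches; no reconciliation needed.

Dube: $678,597; Bergstrom: $1,381,196; Marchetti: $320,631; Quinlan: $1,368,916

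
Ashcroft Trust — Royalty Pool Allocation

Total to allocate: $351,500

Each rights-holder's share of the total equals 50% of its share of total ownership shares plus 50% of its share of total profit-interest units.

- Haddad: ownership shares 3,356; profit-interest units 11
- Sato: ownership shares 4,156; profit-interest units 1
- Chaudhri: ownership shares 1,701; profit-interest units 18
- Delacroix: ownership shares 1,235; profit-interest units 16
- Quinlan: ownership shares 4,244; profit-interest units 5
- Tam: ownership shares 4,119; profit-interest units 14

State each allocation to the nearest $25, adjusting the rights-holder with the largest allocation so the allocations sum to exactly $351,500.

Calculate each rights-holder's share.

Haddad: $61,100; Sato: $41,525; Chaudhri: $64,550; Delacroix: $54,800; Quinlan: $53,175; Tam: $76,350

Totals — ownership shares 18,811, profit-interest units 65.
Composite weights (50% ownership shares + 50% profit-interest units): Haddad 0.1738; Sato 0.1182; Chaudhri 0.1837; Delacroix 0.1559; Quinlan 0.1513; Tam 0.2172.
Raw shares: Haddad 61,097.21; Sato 41,533.09; Chaudhri 64,561.57; Delacroix 54,800.07; Quinlan 53,170.66; Tam 76,337.41.
At nearest $25: Haddad $61,100; Sato $41,525; Chaudhri $64,550; Delacroix $54,800; Quinlan $53,175; Tam $76,325. Sum = $351,475.
Difference $351,500 − $351,475 = +$25 applied to largest allocation (Tam): Tam becomes $76,350.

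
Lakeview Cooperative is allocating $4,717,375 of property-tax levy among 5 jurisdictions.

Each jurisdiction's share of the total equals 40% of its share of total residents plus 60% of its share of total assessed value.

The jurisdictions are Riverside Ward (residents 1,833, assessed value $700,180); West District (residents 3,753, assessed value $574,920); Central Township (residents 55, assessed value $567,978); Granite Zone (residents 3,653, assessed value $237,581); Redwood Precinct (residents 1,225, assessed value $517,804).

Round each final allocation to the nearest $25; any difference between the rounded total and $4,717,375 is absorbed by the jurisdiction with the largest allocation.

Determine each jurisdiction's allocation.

Residents total 10,519; assessed value total 2,598,463.
Composite weights (40% residents + 60% assessed value): Riverside Ward 0.2314; West District 0.2755; Central Township 0.1332; Granite Zone 0.1938; Redwood Precinct 0.1661.
Raw shares: Riverside Ward 1,091,496.88; West District 1,299,474.10; Central Township 628,546.96; Granite Zone 914,082.72; Redwood Precinct 783,774.34.
Rounded to nearest $25: Riverside Ward $1,091,500; West District $1,299,475; Central Township $628,550; Granite Zone $914,075; Redwood Precinct $783,775. Sum = $4,717,375.
Rounded total matches; no reconciliation needed.

Riverside Ward: $1,091,500 · West District: $1,299,475 · Central Township: $628,550 · Granite Zone: $914,075 · Redwood Precinct: $783,775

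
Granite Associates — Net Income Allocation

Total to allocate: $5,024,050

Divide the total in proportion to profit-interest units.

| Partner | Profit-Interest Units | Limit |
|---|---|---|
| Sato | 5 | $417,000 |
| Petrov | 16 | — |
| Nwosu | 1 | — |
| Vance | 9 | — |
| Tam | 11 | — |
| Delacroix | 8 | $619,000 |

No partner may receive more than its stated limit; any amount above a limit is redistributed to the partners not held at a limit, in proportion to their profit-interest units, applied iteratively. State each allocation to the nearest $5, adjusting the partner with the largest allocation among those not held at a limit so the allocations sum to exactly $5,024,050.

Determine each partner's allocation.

Combined profit-interest units = 50.
Unconstrained shares: Sato 502,405.00; Petrov 1,607,696.00; Nwosu 100,481.00; Vance 904,329.00; Tam 1,105,291.00; Delacroix 803,848.00.
Held at cap: Sato ($417,000), Delacroix ($619,000); remaining pool $3,988,050 reallocated over remaining profit-interest units 37.
Redistributed shares: Petrov 1,724,562.16 → $1,724,560; Nwosu 107,785.14 → $107,785; Vance 970,066.22 → $970,065; Tam 1,185,636.49 → $1,185,635.
Rounding difference +$5 applied to Petrov → $1,724,565.

Sato: $417,000 | Petrov: $1,724,565 | Nwosu: $107,785 | Vance: $970,065 | Tam: $1,185,635 | Delacroix: $619,000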